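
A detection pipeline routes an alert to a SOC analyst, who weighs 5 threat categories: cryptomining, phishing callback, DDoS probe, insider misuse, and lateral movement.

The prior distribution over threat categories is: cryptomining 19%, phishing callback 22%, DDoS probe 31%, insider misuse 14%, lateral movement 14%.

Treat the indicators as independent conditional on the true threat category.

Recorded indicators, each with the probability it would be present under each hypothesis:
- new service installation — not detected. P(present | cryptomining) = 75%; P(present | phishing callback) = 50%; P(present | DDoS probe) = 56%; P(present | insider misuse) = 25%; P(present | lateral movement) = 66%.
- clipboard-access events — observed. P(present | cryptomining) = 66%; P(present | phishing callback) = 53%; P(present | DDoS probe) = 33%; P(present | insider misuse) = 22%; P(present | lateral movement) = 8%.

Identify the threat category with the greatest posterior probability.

By Bayes' rule with conditional independence, the unnormalized weight for each hypothesis is prior × ∏ likelihoods (using 1 − P(present | H) for each absent indicator):
  cryptomining: 0.19 × (1 − 0.75) × 0.66 = 0.03135
  phishing callback: 0.22 × (1 − 0.50) × 0.53 = 0.0583
  DDoS probe: 0.31 × (1 − 0.56) × 0.33 = 0.045012
  insider misuse: 0.14 × (1 − 0.25) × 0.22 = 0.0231
  lateral movement: 0.14 × (1 − 0.66) × 0.08 = 0.003808
Marginal likelihood of the evidence = 0.16157.
P(cryptomining | evidence) ≈ 0.03135 / 0.16157 ≈ 0.194
P(phishing callback | evidence) ≈ 0.0583 / 0.16157 ≈ 0.361
P(DDoS probe | evidence) ≈ 0.045012 / 0.16157 ≈ 0.279
P(insider misuse | evidence) ≈ 0.0231 / 0.16157 ≈ 0.143
P(lateral movement | evidence) ≈ 0.003808 / 0.16157 ≈ 0.024
The largest is 0.361, so phishing callback is most probable.

phishing callback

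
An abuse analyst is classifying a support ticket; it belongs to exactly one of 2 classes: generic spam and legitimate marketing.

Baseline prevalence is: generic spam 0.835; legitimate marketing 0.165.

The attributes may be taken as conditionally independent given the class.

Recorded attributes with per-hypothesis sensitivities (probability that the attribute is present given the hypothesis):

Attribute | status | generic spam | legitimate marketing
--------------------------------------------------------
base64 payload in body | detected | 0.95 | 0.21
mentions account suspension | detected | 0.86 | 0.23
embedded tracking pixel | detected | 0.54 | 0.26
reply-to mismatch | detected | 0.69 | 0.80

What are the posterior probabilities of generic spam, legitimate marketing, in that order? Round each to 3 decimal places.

0.994, 0.006

By Bayes' rule with conditional independence, the unnormalized weight for each hypothesis is prior × ∏ likelihoods:
  generic spam: 0.835 × 0.95 × 0.86 × 0.54 × 0.69 = 0.25419
  legitimate marketing: 0.165 × 0.21 × 0.23 × 0.26 × 0.80 = 0.0016577
Marginal likelihood of the evidence = 0.25584.
P(generic spam | evidence) = 0.25419 / 0.25584 ≈ 0.994
P(legitimate marketing | evidence) = 0.0016577 / 0.25584 ≈ 0.006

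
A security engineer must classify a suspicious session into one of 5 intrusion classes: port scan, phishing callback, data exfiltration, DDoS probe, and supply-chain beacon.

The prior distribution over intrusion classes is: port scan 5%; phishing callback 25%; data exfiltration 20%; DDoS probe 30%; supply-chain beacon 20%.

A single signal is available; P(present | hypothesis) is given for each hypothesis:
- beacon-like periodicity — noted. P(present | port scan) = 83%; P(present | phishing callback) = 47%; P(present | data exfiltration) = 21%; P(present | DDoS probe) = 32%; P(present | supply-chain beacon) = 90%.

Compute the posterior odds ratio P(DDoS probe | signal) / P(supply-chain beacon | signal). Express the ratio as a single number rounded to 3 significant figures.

The normalizing constant cancels in an odds ratio, so compute prior × likelihood for the two hypotheses only:
  DDoS probe: 0.30 × 0.32 = 0.096
  supply-chain beacon: 0.20 × 0.90 = 0.18
Posterior odds = 0.096 / 0.18 ≈ 0.533.

0.533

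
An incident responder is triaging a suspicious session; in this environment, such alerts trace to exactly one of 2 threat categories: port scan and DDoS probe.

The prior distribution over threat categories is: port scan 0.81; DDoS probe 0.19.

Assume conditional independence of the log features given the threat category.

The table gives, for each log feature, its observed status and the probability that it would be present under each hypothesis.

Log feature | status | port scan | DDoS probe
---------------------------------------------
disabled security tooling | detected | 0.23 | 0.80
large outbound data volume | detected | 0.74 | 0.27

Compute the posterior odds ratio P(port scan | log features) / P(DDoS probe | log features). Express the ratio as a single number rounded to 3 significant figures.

Posterior odds equal prior odds times the likelihood ratio; only the two competing hypotheses matter.
  port scan: 0.81 × 0.23 × 0.74 = 0.13786
  DDoS probe: 0.19 × 0.80 × 0.27 = 0.04104
Odds(port scan : DDoS probe) = 0.13786 / 0.04104 ≈ 3.36.

3.36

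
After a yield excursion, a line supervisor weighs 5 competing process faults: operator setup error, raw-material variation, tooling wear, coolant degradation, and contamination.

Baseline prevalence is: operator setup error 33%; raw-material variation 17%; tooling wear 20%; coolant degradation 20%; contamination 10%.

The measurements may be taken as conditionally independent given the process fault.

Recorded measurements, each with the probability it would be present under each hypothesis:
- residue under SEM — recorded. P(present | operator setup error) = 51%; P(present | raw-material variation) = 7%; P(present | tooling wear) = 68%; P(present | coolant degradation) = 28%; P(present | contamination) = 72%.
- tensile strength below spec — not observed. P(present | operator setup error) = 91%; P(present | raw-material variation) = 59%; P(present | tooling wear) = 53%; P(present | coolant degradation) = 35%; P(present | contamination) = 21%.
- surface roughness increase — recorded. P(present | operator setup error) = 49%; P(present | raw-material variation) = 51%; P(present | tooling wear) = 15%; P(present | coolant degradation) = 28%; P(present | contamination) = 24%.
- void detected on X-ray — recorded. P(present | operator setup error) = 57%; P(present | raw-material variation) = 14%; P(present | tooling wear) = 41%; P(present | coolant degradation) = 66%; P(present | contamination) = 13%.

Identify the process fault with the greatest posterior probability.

coolant degradation

For each hypothesis, the unnormalized posterior weight is prior × product of the measurement likelihoods (using 1 − P(present | H) for each absent measurement):
  operator setup error: 0.33 × 0.51 × (1 − 0.91) × 0.49 × 0.57 = 0.0042306
  raw-material variation: 0.17 × 0.07 × (1 − 0.59) × 0.51 × 0.14 = 0.00034836
  tooling wear: 0.20 × 0.68 × (1 − 0.53) × 0.15 × 0.41 = 0.0039311
  coolant degradation: 0.20 × 0.28 × (1 − 0.35) × 0.28 × 0.66 = 0.0067267
  contamination: 0.10 × 0.72 × (1 − 0.21) × 0.24 × 0.13 = 0.0017747
Marginal likelihood of the evidence = 0.017011.
P(operator setup error | evidence) ≈ 0.0042306 / 0.017011 ≈ 0.249
P(raw-material variation | evidence) ≈ 0.00034836 / 0.017011 ≈ 0.020
P(tooling wear | evidence) ≈ 0.0039311 / 0.017011 ≈ 0.231
P(coolant degradation | evidence) ≈ 0.0067267 / 0.017011 ≈ 0.395
P(contamination | evidence) ≈ 0.0017747 / 0.017011 ≈ 0.104
The largest is 0.395, so coolant degradation is most probable.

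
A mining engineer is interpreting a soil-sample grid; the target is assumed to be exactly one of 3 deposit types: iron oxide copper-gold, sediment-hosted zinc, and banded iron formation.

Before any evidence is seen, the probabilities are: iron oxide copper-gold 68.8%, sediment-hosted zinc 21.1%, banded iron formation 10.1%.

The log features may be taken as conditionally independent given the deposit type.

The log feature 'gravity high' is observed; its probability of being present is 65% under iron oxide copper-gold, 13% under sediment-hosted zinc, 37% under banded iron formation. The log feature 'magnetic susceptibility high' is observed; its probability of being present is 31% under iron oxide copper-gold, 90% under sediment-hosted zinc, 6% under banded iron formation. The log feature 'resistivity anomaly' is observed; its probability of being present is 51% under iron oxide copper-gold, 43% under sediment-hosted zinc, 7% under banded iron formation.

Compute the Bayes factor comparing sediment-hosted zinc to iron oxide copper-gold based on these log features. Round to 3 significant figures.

0.490

Take the product of per-log feature likelihoods under each hypothesis, then divide.
  sediment-hosted zinc: 0.13 × 0.90 × 0.43 = 0.05031
  iron oxide copper-gold: 0.65 × 0.31 × 0.51 = 0.10277
Bayes factor = 0.05031 / 0.10277 ≈ 0.490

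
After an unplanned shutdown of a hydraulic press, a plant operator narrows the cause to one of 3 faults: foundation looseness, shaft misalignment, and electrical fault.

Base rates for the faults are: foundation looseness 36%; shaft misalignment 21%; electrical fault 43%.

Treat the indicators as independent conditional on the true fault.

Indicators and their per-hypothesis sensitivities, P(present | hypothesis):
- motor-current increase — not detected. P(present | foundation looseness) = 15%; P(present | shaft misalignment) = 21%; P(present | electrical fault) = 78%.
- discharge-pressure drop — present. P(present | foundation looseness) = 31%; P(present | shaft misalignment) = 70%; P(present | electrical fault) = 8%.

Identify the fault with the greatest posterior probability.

shaft misalignment

By Bayes' rule with conditional independence, the unnormalized weight for each hypothesis is prior × ∏ likelihoods (using 1 − P(present | H) for each absent indicator):
  foundation looseness: 0.36 × (1 − 0.15) × 0.31 = 0.09486
  shaft misalignment: 0.21 × (1 − 0.21) × 0.70 = 0.11613
  electrical fault: 0.43 × (1 − 0.78) × 0.08 = 0.007568
Normalizing constant Z = 0.09486 + 0.11613 + 0.007568 = 0.21856.
P(foundation looseness | evidence) ≈ 0.09486 / 0.21856 ≈ 0.434
P(shaft misalignment | evidence) ≈ 0.11613 / 0.21856 ≈ 0.531
P(electrical fault | evidence) ≈ 0.007568 / 0.21856 ≈ 0.035
The largest is 0.531, so shaft misalignment is most probable.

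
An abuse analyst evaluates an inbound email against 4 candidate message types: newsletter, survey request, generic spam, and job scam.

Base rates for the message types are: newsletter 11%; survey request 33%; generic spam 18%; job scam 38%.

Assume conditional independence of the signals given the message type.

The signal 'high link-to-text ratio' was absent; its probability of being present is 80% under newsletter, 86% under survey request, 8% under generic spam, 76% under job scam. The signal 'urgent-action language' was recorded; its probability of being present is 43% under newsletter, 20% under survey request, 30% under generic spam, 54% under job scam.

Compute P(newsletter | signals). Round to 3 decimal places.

By Bayes' rule with conditional independence, the unnormalized weight for each hypothesis is prior × ∏ likelihoods (using 1 − P(present | H) for each absent signal):
  newsletter: 0.11 × (1 − 0.80) × 0.43 = 0.00946
  survey request: 0.33 × (1 − 0.86) × 0.20 = 0.00924
  generic spam: 0.18 × (1 − 0.08) × 0.30 = 0.04968
  job scam: 0.38 × (1 − 0.76) × 0.54 = 0.049248
Normalizing constant Z = 0.00946 + 0.00924 + 0.04968 + 0.049248 = 0.11763.
P(newsletter | evidence) = 0.00946 / 0.11763 ≈ 0.080.

0.080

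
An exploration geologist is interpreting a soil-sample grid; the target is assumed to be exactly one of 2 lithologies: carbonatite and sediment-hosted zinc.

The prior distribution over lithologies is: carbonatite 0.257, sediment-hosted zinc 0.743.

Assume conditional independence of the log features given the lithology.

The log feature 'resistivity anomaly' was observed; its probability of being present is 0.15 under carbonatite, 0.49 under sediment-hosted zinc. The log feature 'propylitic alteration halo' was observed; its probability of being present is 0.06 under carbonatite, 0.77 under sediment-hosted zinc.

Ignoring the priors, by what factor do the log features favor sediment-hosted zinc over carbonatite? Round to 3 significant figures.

41.9

Joint likelihood of the log feature pattern under each hypothesis:
  sediment-hosted zinc: 0.49 × 0.77 = 0.3773
  carbonatite: 0.15 × 0.06 = 0.009
Bayes factor = 0.3773 / 0.009 ≈ 41.9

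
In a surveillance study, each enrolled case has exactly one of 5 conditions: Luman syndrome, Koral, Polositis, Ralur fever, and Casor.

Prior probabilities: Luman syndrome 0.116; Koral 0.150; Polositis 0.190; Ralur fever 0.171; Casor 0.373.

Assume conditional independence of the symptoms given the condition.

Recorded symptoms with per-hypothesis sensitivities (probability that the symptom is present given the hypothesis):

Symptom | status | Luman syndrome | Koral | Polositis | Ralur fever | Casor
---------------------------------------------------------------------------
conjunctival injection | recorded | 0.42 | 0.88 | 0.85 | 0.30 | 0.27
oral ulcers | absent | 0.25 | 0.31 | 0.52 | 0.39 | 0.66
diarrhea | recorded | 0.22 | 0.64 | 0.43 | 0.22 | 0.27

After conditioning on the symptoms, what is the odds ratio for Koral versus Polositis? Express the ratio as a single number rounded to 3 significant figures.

1.75

The normalizing constant cancels in an odds ratio, so compute prior × likelihood for the two hypotheses only (using 1 − P(present | H) for each absent symptom):
  Koral: 0.150 × 0.88 × (1 − 0.31) × 0.64 = 0.058291
  Polositis: 0.190 × 0.85 × (1 − 0.52) × 0.43 = 0.033334
Odds(Koral : Polositis) = 0.058291 / 0.033334 ≈ 1.75.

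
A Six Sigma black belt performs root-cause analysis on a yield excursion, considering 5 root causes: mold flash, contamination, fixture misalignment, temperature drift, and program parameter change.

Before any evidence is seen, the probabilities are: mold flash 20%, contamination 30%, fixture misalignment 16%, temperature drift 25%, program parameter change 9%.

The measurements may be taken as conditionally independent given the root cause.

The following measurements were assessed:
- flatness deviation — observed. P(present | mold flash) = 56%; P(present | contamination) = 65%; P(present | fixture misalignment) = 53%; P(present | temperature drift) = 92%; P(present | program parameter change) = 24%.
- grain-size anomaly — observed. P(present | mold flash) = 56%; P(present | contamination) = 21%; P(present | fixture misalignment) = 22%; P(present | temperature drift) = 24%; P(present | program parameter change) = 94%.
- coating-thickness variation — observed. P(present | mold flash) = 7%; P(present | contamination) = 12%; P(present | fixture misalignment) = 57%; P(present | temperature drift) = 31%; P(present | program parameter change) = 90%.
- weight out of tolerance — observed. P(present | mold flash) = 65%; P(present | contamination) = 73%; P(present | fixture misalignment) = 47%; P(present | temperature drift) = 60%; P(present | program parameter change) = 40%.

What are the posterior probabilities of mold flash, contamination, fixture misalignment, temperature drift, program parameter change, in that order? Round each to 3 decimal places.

0.098, 0.124, 0.172, 0.354, 0.252

By Bayes' rule with conditional independence, the unnormalized weight for each hypothesis is prior × ∏ likelihoods:
  mold flash: 0.20 × 0.56 × 0.56 × 0.07 × 0.65 = 0.0028538
  contamination: 0.30 × 0.65 × 0.21 × 0.12 × 0.73 = 0.0035872
  fixture misalignment: 0.16 × 0.53 × 0.22 × 0.57 × 0.47 = 0.0049979
  temperature drift: 0.25 × 0.92 × 0.24 × 0.31 × 0.60 = 0.010267
  program parameter change: 0.09 × 0.24 × 0.94 × 0.90 × 0.40 = 0.0073094
Marginal likelihood of the evidence = 0.029016.
P(mold flash | evidence) = 0.0028538 / 0.029016 ≈ 0.098
P(contamination | evidence) = 0.0035872 / 0.029016 ≈ 0.124
P(fixture misalignment | evidence) = 0.0049979 / 0.029016 ≈ 0.172
P(temperature drift | evidence) = 0.010267 / 0.029016 ≈ 0.354
P(program parameter change | evidence) = 0.0073094 / 0.029016 ≈ 0.252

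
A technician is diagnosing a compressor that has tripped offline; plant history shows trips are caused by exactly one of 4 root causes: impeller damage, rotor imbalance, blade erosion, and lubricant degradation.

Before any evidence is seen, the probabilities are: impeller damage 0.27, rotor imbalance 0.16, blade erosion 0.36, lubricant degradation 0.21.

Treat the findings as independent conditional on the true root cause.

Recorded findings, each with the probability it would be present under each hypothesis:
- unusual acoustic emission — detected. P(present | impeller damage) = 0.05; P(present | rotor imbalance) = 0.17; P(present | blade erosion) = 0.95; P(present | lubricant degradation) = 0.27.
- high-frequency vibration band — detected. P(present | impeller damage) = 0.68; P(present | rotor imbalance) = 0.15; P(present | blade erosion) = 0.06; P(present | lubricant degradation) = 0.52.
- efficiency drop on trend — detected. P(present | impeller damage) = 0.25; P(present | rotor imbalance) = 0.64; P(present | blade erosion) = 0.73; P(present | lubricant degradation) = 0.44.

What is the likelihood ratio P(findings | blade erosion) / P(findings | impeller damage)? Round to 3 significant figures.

4.90

Take the product of per-finding likelihoods under each hypothesis, then divide.
  blade erosion: 0.95 × 0.06 × 0.73 = 0.04161
  impeller damage: 0.05 × 0.68 × 0.25 = 0.0085
Bayes factor = 0.04161 / 0.0085 ≈ 4.90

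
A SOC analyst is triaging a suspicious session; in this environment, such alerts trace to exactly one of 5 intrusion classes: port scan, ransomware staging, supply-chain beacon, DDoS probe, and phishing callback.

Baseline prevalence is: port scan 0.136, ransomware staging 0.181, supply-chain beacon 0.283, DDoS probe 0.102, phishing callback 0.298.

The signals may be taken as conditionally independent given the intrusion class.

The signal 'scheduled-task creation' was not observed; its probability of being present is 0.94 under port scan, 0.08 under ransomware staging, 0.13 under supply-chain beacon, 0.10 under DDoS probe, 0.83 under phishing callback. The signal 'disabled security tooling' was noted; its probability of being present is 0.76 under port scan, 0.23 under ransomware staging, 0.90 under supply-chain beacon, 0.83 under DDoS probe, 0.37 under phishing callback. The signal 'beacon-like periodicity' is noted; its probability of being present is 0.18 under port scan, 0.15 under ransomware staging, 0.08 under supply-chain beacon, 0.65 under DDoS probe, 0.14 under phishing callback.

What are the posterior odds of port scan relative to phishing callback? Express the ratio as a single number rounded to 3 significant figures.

The normalizing constant cancels in an odds ratio, so compute prior × likelihood for the two hypotheses only (using 1 − P(present | H) for each absent signal):
  port scan: 0.136 × (1 − 0.94) × 0.76 × 0.18 = 0.0011163
  phishing callback: 0.298 × (1 − 0.83) × 0.37 × 0.14 = 0.0026242
Posterior odds = 0.0011163 / 0.0026242 ≈ 0.425.

0.425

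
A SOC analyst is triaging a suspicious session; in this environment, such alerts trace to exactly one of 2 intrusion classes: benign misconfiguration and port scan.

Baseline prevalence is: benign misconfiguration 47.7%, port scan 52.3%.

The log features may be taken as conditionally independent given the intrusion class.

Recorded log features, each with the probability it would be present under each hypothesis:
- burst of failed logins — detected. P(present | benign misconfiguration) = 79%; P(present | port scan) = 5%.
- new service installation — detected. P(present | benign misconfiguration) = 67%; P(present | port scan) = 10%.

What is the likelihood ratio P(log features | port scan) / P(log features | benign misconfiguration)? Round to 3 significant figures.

Take the product of per-log feature likelihoods under each hypothesis, then divide.
  port scan: 0.05 × 0.10 = 0.005
  benign misconfiguration: 0.79 × 0.67 = 0.5293
Bayes factor = 0.005 / 0.5293 ≈ 0.00945

0.00945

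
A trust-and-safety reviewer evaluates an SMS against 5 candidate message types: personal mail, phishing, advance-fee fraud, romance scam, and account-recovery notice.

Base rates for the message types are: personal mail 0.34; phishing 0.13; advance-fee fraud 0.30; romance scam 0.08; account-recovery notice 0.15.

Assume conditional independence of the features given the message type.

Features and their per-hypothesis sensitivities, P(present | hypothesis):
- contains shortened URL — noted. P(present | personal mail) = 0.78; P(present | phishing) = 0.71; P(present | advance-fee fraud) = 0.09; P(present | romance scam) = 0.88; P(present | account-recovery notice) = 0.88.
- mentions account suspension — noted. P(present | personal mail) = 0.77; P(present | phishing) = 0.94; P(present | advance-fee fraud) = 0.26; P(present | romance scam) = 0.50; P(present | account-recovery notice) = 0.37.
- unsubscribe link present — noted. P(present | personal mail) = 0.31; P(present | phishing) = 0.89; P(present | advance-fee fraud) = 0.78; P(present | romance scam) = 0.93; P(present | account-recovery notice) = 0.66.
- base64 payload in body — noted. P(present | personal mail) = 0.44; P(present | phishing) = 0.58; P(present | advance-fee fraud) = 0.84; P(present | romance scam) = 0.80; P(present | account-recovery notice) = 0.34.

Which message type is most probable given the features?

By Bayes' rule with conditional independence, the unnormalized weight for each hypothesis is prior × ∏ likelihoods:
  personal mail: 0.34 × 0.78 × 0.77 × 0.31 × 0.44 = 0.027853
  phishing: 0.13 × 0.71 × 0.94 × 0.89 × 0.58 = 0.044787
  advance-fee fraud: 0.30 × 0.09 × 0.26 × 0.78 × 0.84 = 0.0045995
  romance scam: 0.08 × 0.88 × 0.50 × 0.93 × 0.80 = 0.026189
  account-recovery notice: 0.15 × 0.88 × 0.37 × 0.66 × 0.34 = 0.01096
The unnormalized weights sum to 0.11439.
P(personal mail | evidence) ≈ 0.027853 / 0.11439 ≈ 0.243
P(phishing | evidence) ≈ 0.044787 / 0.11439 ≈ 0.392
P(advance-fee fraud | evidence) ≈ 0.0045995 / 0.11439 ≈ 0.040
P(romance scam | evidence) ≈ 0.026189 / 0.11439 ≈ 0.229
P(account-recovery notice | evidence) ≈ 0.01096 / 0.11439 ≈ 0.096
The largest is 0.392, so phishing is most probable.

phishing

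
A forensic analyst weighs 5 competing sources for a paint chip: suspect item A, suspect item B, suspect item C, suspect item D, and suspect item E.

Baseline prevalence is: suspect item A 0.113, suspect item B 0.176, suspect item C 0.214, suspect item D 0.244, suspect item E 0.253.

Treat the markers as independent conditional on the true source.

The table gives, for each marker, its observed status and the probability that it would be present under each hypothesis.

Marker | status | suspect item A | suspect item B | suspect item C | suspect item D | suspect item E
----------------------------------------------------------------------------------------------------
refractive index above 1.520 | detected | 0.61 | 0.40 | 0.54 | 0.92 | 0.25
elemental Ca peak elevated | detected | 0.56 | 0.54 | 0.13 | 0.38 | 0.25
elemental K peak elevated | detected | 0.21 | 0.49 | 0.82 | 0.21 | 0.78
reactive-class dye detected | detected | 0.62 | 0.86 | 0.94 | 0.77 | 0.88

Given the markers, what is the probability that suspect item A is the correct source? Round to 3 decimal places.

0.088

For each hypothesis, the unnormalized posterior weight is prior × product of the marker likelihoods:
  suspect item A: 0.113 × 0.61 × 0.56 × 0.21 × 0.62 = 0.0050258
  suspect item B: 0.176 × 0.40 × 0.54 × 0.49 × 0.86 = 0.01602
  suspect item C: 0.214 × 0.54 × 0.13 × 0.82 × 0.94 = 0.01158
  suspect item D: 0.244 × 0.92 × 0.38 × 0.21 × 0.77 = 0.013793
  suspect item E: 0.253 × 0.25 × 0.25 × 0.78 × 0.88 = 0.010854
Marginal likelihood of the evidence = 0.057272.
P(suspect item A | evidence) = 0.0050258 / 0.057272 ≈ 0.088.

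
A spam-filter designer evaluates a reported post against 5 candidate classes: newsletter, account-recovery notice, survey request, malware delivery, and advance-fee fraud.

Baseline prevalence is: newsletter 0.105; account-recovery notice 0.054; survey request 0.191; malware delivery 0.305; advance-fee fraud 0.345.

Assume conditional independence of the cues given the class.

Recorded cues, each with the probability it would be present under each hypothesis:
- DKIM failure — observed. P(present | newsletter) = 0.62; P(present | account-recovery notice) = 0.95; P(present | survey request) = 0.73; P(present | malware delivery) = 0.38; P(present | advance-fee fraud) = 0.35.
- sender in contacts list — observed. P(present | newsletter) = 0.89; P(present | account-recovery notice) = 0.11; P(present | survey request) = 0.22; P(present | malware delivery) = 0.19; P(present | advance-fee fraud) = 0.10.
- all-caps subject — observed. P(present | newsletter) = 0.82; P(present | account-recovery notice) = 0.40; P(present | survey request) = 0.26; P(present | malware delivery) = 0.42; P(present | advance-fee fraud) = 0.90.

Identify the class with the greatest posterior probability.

For each hypothesis, the unnormalized posterior weight is prior × product of the cue likelihoods:
  newsletter: 0.105 × 0.62 × 0.89 × 0.82 = 0.04751
  account-recovery notice: 0.054 × 0.95 × 0.11 × 0.40 = 0.0022572
  survey request: 0.191 × 0.73 × 0.22 × 0.26 = 0.0079754
  malware delivery: 0.305 × 0.38 × 0.19 × 0.42 = 0.0092488
  advance-fee fraud: 0.345 × 0.35 × 0.10 × 0.90 = 0.010867
Normalizing constant Z = 0.04751 + 0.0022572 + 0.0079754 + 0.0092488 + 0.010867 = 0.077859.
P(newsletter | evidence) ≈ 0.04751 / 0.077859 ≈ 0.610
P(account-recovery notice | evidence) ≈ 0.0022572 / 0.077859 ≈ 0.029
P(survey request | evidence) ≈ 0.0079754 / 0.077859 ≈ 0.102
P(malware delivery | evidence) ≈ 0.0092488 / 0.077859 ≈ 0.119
P(advance-fee fraud | evidence) ≈ 0.010867 / 0.077859 ≈ 0.140
The largest is 0.610, so newsletter is most probable.

newsletter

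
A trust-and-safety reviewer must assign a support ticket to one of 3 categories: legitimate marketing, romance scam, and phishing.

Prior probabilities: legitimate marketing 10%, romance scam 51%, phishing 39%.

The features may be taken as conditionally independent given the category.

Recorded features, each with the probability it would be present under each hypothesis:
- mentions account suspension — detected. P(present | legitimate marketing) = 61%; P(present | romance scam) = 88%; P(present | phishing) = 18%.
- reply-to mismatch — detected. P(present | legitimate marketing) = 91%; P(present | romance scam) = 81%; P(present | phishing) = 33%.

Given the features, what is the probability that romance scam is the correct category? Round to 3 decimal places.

0.822

Multiply each prior by the joint likelihood of the feature pattern:
  legitimate marketing: 0.10 × 0.61 × 0.91 = 0.05551
  romance scam: 0.51 × 0.88 × 0.81 = 0.36353
  phishing: 0.39 × 0.18 × 0.33 = 0.023166
Normalizing constant Z = 0.05551 + 0.36353 + 0.023166 = 0.4422.
P(romance scam | evidence) = 0.36353 / 0.4422 ≈ 0.822.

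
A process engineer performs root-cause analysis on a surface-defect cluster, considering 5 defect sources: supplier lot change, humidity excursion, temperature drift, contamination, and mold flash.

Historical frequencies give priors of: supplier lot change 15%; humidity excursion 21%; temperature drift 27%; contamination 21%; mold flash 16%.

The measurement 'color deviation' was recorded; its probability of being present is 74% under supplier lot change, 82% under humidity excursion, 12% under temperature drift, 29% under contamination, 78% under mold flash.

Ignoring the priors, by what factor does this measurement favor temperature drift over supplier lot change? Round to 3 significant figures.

0.162

The Bayes factor is the ratio of the two likelihoods.
  temperature drift: 0.12
  supplier lot change: 0.74
Bayes factor = 0.12 / 0.74 ≈ 0.162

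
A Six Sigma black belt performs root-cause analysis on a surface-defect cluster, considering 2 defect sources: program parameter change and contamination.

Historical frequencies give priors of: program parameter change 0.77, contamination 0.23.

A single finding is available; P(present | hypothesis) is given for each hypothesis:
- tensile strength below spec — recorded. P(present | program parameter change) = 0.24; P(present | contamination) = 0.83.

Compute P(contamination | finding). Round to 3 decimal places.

0.508

Multiply each prior by the likelihood of the finding:
  program parameter change: 0.77 × 0.24 = 0.1848
  contamination: 0.23 × 0.83 = 0.1909
The unnormalized weights sum to 0.3757.
P(contamination | evidence) = 0.1909 / 0.3757 ≈ 0.508.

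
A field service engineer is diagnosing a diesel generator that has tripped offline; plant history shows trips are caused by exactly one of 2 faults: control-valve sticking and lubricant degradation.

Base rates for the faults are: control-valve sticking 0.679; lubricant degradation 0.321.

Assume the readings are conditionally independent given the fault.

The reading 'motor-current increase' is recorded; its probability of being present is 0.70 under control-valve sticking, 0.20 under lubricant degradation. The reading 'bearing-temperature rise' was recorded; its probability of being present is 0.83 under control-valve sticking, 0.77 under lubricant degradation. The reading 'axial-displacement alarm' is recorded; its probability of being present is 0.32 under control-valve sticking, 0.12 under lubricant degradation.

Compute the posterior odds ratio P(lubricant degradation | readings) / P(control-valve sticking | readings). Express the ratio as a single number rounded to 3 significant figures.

The normalizing constant cancels in an odds ratio, so compute prior × likelihood for the two hypotheses only:
  lubricant degradation: 0.321 × 0.20 × 0.77 × 0.12 = 0.0059321
  control-valve sticking: 0.679 × 0.70 × 0.83 × 0.32 = 0.12624
Posterior odds = 0.0059321 / 0.12624 ≈ 0.0470.

0.0470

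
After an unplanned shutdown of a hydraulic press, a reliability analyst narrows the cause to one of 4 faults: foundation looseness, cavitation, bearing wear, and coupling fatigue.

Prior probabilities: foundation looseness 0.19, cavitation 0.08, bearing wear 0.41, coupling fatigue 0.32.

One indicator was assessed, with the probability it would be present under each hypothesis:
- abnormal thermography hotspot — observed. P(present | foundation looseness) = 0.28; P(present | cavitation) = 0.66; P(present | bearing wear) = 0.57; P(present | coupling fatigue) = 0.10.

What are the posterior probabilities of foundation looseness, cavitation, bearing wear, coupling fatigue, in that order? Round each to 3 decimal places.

By Bayes' rule, the unnormalized weight for each hypothesis is prior × likelihood:
  foundation looseness: 0.19 × 0.28 = 0.0532
  cavitation: 0.08 × 0.66 = 0.0528
  bearing wear: 0.41 × 0.57 = 0.2337
  coupling fatigue: 0.32 × 0.10 = 0.032
The unnormalized weights sum to 0.3717.
P(foundation looseness | evidence) = 0.0532 / 0.3717 ≈ 0.143
P(cavitation | evidence) = 0.0528 / 0.3717 ≈ 0.142
P(bearing wear | evidence) = 0.2337 / 0.3717 ≈ 0.629
P(coupling fatigue | evidence) = 0.032 / 0.3717 ≈ 0.086

0.143, 0.142, 0.629, 0.086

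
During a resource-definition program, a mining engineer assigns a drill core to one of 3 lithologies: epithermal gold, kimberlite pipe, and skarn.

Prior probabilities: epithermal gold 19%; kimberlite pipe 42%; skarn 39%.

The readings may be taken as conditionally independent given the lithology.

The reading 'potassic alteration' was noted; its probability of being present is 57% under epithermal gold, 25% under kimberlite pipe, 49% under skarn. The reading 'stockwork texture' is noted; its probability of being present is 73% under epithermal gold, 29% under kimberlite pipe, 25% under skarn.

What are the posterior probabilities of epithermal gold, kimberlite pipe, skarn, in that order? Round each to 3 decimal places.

0.503, 0.194, 0.304

Multiply each prior by the joint likelihood of the reading pattern:
  epithermal gold: 0.19 × 0.57 × 0.73 = 0.079059
  kimberlite pipe: 0.42 × 0.25 × 0.29 = 0.03045
  skarn: 0.39 × 0.49 × 0.25 = 0.047775
The unnormalized weights sum to 0.15728.
P(epithermal gold | evidence) = 0.079059 / 0.15728 ≈ 0.503
P(kimberlite pipe | evidence) = 0.03045 / 0.15728 ≈ 0.194
P(skarn | evidence) = 0.047775 / 0.15728 ≈ 0.304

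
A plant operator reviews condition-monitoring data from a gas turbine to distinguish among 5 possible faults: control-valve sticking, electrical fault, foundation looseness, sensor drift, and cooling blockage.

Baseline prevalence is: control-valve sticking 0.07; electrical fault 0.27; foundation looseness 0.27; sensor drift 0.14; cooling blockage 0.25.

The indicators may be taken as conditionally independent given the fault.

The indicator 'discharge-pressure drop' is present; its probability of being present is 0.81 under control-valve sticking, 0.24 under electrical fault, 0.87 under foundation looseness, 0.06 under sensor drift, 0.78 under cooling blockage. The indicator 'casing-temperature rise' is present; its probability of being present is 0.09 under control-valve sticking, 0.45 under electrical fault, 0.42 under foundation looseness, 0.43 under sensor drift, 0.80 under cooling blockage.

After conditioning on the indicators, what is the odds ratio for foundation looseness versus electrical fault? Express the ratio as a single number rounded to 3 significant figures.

Posterior odds equal prior odds times the likelihood ratio; only the two competing hypotheses matter.
  foundation looseness: 0.27 × 0.87 × 0.42 = 0.098658
  electrical fault: 0.27 × 0.24 × 0.45 = 0.02916
Odds(foundation looseness : electrical fault) = 0.098658 / 0.02916 ≈ 3.38.

3.38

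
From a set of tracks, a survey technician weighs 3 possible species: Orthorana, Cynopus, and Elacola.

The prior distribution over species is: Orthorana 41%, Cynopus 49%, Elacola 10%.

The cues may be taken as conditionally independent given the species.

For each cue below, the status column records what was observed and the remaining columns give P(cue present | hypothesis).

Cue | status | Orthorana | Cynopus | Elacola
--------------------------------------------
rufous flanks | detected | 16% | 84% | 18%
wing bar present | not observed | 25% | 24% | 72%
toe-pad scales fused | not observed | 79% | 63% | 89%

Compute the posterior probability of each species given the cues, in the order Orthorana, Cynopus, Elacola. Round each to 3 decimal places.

By Bayes' rule with conditional independence, the unnormalized weight for each hypothesis is prior × ∏ likelihoods (using 1 − P(present | H) for each absent cue):
  Orthorana: 0.41 × 0.16 × (1 − 0.25) × (1 − 0.79) = 0.010332
  Cynopus: 0.49 × 0.84 × (1 − 0.24) × (1 − 0.63) = 0.11574
  Elacola: 0.10 × 0.18 × (1 − 0.72) × (1 − 0.89) = 0.0005544
Normalizing constant Z = 0.010332 + 0.11574 + 0.0005544 = 0.12663.
P(Orthorana | evidence) = 0.010332 / 0.12663 ≈ 0.082
P(Cynopus | evidence) = 0.11574 / 0.12663 ≈ 0.914
P(Elacola | evidence) = 0.0005544 / 0.12663 ≈ 0.004

0.082, 0.914, 0.004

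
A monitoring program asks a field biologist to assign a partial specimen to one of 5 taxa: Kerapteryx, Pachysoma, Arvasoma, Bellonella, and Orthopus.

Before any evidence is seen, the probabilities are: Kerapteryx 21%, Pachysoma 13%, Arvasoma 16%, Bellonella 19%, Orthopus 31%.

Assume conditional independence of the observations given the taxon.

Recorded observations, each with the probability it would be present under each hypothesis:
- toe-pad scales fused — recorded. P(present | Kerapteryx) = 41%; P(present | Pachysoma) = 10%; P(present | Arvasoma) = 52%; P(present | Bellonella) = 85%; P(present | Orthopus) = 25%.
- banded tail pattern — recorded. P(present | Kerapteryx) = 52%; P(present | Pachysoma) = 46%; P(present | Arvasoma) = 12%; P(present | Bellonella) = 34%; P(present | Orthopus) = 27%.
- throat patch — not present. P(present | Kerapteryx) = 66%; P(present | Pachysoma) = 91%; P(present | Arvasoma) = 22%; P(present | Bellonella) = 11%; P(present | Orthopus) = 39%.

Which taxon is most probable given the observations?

Bellonella

For each hypothesis, the unnormalized posterior weight is prior × product of the observation likelihoods (using 1 − P(present | H) for each absent observation):
  Kerapteryx: 0.21 × 0.41 × 0.52 × (1 − 0.66) = 0.015222
  Pachysoma: 0.13 × 0.10 × 0.46 × (1 − 0.91) = 0.0005382
  Arvasoma: 0.16 × 0.52 × 0.12 × (1 − 0.22) = 0.0077875
  Bellonella: 0.19 × 0.85 × 0.34 × (1 − 0.11) = 0.04887
  Orthopus: 0.31 × 0.25 × 0.27 × (1 − 0.39) = 0.012764
The unnormalized weights sum to 0.085182.
P(Kerapteryx | evidence) ≈ 0.015222 / 0.085182 ≈ 0.179
P(Pachysoma | evidence) ≈ 0.0005382 / 0.085182 ≈ 0.006
P(Arvasoma | evidence) ≈ 0.0077875 / 0.085182 ≈ 0.091
P(Bellonella | evidence) ≈ 0.04887 / 0.085182 ≈ 0.574
P(Orthopus | evidence) ≈ 0.012764 / 0.085182 ≈ 0.150
The largest is 0.574, so Bellonella is most probable.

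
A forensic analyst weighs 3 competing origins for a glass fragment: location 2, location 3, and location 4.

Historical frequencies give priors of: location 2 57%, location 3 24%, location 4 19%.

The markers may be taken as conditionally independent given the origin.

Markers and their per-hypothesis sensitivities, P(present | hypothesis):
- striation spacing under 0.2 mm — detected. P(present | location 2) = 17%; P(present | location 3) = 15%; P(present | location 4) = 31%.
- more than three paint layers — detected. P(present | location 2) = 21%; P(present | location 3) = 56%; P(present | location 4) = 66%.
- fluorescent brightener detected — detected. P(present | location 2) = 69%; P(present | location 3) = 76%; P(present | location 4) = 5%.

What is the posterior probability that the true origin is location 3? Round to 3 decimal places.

0.489

For each hypothesis, the unnormalized posterior weight is prior × product of the marker likelihoods:
  location 2: 0.57 × 0.17 × 0.21 × 0.69 = 0.014041
  location 3: 0.24 × 0.15 × 0.56 × 0.76 = 0.015322
  location 4: 0.19 × 0.31 × 0.66 × 0.05 = 0.0019437
Marginal likelihood of the evidence = 0.031306.
P(location 3 | evidence) = 0.015322 / 0.031306 ≈ 0.489.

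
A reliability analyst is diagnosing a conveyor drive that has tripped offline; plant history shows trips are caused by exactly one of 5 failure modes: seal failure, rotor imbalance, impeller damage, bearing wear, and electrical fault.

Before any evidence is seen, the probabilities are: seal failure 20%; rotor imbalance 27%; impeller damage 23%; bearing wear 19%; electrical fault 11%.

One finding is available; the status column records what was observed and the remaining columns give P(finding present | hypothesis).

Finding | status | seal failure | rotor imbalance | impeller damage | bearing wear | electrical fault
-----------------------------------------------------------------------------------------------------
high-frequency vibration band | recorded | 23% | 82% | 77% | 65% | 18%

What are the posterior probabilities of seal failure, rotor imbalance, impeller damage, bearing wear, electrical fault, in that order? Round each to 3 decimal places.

0.078, 0.377, 0.301, 0.210, 0.034

For each hypothesis, the unnormalized posterior weight is prior × likelihood:
  seal failure: 0.20 × 0.23 = 0.046
  rotor imbalance: 0.27 × 0.82 = 0.2214
  impeller damage: 0.23 × 0.77 = 0.1771
  bearing wear: 0.19 × 0.65 = 0.1235
  electrical fault: 0.11 × 0.18 = 0.0198
Marginal likelihood of the evidence = 0.5878.
P(seal failure | evidence) = 0.046 / 0.5878 ≈ 0.078
P(rotor imbalance | evidence) = 0.2214 / 0.5878 ≈ 0.377
P(impeller damage | evidence) = 0.1771 / 0.5878 ≈ 0.301
P(bearing wear | evidence) = 0.1235 / 0.5878 ≈ 0.210
P(electrical fault | evidence) = 0.0198 / 0.5878 ≈ 0.034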